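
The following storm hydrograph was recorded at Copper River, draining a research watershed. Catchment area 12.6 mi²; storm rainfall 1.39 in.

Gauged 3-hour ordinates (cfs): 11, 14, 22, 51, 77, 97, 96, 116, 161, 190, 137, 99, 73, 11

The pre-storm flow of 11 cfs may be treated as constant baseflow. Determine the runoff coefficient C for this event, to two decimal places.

C ≈ 0.27

ΣQ_DR = 1001 cfs; V = ΣQ_DR·Δt = 1.081 × 10^7 ft³.
Runoff depth d = V / A = 0.3693 in.
C = d / P = 0.3693 / 1.39 = 0.27.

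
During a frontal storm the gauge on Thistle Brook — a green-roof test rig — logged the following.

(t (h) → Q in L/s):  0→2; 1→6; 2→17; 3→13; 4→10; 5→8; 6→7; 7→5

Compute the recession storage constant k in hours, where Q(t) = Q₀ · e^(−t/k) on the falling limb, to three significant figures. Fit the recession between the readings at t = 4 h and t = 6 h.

k ≈ 5.61 h

On the falling limb, Q drops from 10 to 7 L/s between t = 4 h and t = 6 h (Δt = 2 h).
k = −Δt / ln(Q₂/Q₁) = −2 / ln(7/10) = 5.61 h.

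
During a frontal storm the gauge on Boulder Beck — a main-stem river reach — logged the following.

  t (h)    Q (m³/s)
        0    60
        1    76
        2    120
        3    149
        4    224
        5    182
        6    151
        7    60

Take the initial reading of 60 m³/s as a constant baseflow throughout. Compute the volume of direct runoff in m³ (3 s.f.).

V ≈ 1.95 × 10^6 m³

Direct-runoff ordinates (Q − Q_b): 0.0, 16.0, 60.0, 89.0, 164.0, 122.0, 91.0, 0.0 m³/s.
ΣQ_DR = 542.0 m³/s.
With Δt = 1 h = 3600 s, V = ΣQ_DR · Δt = 542.0 × 3600 = 1.95 × 10^6 m³.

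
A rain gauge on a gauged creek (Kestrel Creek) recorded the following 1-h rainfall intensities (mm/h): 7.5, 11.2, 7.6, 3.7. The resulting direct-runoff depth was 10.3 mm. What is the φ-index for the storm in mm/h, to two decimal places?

φ ≈ 5.33 mm/h

Only the 3 blocks with intensity above φ contribute runoff: 7.5, 11.2, 7.6 mm/h.
Σ(I−φ)·Δt = d  ⇒  (7.5+11.2+7.6 − 3φ)·1 = 10.3
φ = (26.30 − 10.3/1) / 3 = 5.33 mm/h.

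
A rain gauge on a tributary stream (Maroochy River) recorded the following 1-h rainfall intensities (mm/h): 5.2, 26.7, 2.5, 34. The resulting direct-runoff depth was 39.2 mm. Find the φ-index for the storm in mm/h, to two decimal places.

Only the 2 blocks with intensity above φ contribute runoff: 26.7, 34 mm/h.
Σ(I−φ)·Δt = d  ⇒  (26.7+34 − 2φ)·1 = 39.2
φ = (60.70 − 39.2/1) / 2 = 10.75 mm/h.

φ ≈ 10.75 mm/h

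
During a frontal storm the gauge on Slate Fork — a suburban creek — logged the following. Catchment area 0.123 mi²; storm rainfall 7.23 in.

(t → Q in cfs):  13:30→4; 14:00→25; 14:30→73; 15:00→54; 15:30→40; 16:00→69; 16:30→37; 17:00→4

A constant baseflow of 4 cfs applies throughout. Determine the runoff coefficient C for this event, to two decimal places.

C ≈ 0.24

ΣQ_DR = 274.0 cfs; V = ΣQ_DR·Δt = 4.932 × 10^5 ft³.
Runoff depth d = V / A = 1.726 in.
C = d / P = 1.726 / 7.23 = 0.24.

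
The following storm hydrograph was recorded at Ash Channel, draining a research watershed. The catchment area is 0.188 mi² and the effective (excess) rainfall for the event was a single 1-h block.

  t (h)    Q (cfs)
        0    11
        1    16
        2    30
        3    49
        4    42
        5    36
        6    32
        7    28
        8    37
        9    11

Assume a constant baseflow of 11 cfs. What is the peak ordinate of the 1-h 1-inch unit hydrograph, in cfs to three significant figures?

Direct runoff: 0.0, 5.0, 19.0, 38.0, 31.0, 25.0, 21.0, 17.0, 26.0, 0.0 cfs; ΣQ_DR = 182.0 cfs, peak = 38.0 cfs.
Runoff depth d = ΣQ_DR·Δt / A = 182.0 × 3600 / (0.188 mi²) = 1.500 in.
The 1-inch UH is the DRH scaled by (1 in)/d, so U_p = 38.0 × 1/1.500 = 25.3 cfs.

U_p ≈ 25.3 cfs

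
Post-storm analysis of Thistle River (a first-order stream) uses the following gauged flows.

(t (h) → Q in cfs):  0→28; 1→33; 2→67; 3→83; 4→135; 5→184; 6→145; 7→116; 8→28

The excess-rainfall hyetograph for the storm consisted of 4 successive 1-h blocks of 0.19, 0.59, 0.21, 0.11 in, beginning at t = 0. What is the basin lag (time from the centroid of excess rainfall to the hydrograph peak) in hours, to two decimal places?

t_L ≈ 3.28 h

Centroid of excess rainfall: t_c = Σ P_i·t̄_i / ΣP_i = 1.7182 h (block centres at 0.5, 1.5, 2.5, 3.5 h).
Hydrograph peak occurs at t = 5 h, so basin lag t_L = 5 − 1.7182 = 3.28 h.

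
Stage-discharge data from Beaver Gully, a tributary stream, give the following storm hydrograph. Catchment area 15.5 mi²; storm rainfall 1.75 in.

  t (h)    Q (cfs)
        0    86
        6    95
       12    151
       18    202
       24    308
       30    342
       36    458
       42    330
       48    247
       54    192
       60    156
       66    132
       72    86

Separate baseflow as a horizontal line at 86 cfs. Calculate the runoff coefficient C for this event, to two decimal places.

C ≈ 0.57

ΣQ_DR = 1667 cfs; V = ΣQ_DR·Δt = 3.601 × 10^7 ft³.
Runoff depth d = V / A = 0.9999 in.
C = d / P = 0.9999 / 1.75 = 0.57.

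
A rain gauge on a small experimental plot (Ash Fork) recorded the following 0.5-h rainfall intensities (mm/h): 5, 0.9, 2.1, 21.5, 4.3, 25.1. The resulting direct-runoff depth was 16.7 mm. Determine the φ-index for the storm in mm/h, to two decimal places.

Only the 2 blocks with intensity above φ contribute runoff: 21.5, 25.1 mm/h.
Σ(I−φ)·Δt = d  ⇒  (21.5+25.1 − 2φ)·0.5 = 16.7
φ = (46.60 − 16.7/0.5) / 2 = 6.60 mm/h.

φ ≈ 6.60 mm/h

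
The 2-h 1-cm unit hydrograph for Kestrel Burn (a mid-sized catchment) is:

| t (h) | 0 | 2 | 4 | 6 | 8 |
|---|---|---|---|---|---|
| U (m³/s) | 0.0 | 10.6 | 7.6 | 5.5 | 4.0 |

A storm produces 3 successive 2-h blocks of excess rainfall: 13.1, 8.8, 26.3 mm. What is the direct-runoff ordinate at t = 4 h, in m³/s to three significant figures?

By discrete convolution, Q_j = Σ (P_i / 10 mm) · U_{j−i}.
At t = 4 h (j=2): Q = (13.1/10)·7.6 + (8.8/10)·10.6 + (26.3/10)·0.0 = 19.3 m³/s.

Q ≈ 19.3 m³/s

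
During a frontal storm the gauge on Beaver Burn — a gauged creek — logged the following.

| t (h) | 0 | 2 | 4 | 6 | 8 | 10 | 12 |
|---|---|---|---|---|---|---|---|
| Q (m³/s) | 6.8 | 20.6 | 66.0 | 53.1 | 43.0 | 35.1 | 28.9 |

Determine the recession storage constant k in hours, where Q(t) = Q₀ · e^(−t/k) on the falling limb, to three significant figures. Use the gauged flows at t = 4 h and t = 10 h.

k ≈ 9.50 h

On the falling limb, Q drops from 66.0 to 35.1 m³/s between t = 4 h and t = 10 h (Δt = 6 h).
k = −Δt / ln(Q₂/Q₁) = −6 / ln(35.1/66.0) = 9.50 h.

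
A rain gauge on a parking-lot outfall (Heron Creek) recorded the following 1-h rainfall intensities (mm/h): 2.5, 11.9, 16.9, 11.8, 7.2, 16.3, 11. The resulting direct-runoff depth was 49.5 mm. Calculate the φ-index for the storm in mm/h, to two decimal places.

φ ≈ 4.27 mm/h

Only the 6 blocks with intensity above φ contribute runoff: 11.9, 16.9, 11.8, 7.2, 16.3, 11 mm/h.
Σ(I−φ)·Δt = d  ⇒  (11.9+16.9+11.8+7.2+16.3+11 − 6φ)·1 = 49.5
φ = (75.10 − 49.5/1) / 6 = 4.27 mm/h.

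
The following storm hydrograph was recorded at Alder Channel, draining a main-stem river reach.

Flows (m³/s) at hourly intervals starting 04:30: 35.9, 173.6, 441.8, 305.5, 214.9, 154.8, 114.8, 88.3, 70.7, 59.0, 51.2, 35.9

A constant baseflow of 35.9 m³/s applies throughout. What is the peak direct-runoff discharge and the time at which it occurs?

Q_p = 405.9 m³/s at t = 06:30

Subtracting baseflow gives direct-runoff ordinates: 0.0, 137.7, 405.9, 269.6, 179.0, 118.9, 78.9, 52.4, 34.8, 23.1, 15.3, 0.0 m³/s.
The maximum is 405.9 m³/s, occurring at the reading for t = 06:30.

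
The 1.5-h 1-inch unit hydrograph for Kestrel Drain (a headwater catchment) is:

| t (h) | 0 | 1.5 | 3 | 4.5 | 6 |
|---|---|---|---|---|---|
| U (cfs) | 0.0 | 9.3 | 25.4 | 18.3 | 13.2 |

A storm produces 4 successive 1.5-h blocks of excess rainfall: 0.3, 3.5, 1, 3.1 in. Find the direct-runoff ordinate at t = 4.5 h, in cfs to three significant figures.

Q ≈ 104 cfs

By discrete convolution, Q_j = Σ (P_i / 1 in) · U_{j−i}.
At t = 4.5 h (j=3): Q = (0.3/1)·18.3 + (3.5/1)·25.4 + (1/1)·9.3 + (3.1/1)·0.0 = 104 cfs.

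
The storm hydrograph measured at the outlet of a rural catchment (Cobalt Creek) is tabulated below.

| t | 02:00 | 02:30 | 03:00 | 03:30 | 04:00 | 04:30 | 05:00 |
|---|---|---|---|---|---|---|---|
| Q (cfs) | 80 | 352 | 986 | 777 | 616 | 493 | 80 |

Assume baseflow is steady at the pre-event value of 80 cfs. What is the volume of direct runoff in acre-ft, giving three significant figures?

V ≈ 117 acre-ft

Direct-runoff ordinates (Q − Q_b): 0.0, 272.0, 906.0, 697.0, 536.0, 413.0, 0.0 cfs.
ΣQ_DR = 2824 cfs.
With Δt = 0.5 h = 1800 s, V = ΣQ_DR · Δt = 2824 × 1800 = 5.08 × 10^6 ft³ = 117 acre-ft.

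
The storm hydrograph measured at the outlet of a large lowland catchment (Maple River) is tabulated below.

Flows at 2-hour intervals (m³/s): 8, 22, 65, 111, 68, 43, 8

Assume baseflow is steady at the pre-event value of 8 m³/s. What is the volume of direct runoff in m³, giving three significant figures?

V ≈ 1.94 × 10^6 m³

Direct-runoff ordinates (Q − Q_b): 0.0, 14.0, 57.0, 103.0, 60.0, 35.0, 0.0 m³/s.
ΣQ_DR = 269.0 m³/s.
With Δt = 2 h = 7200 s, V = ΣQ_DR · Δt = 269.0 × 7200 = 1.94 × 10^6 m³.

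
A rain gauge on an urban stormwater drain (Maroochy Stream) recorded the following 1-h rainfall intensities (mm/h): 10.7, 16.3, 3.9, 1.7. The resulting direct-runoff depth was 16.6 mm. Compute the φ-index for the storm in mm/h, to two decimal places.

Only the 2 blocks with intensity above φ contribute runoff: 10.7, 16.3 mm/h.
Σ(I−φ)·Δt = d  ⇒  (10.7+16.3 − 2φ)·1 = 16.6
φ = (27.00 − 16.6/1) / 2 = 5.20 mm/h.

φ ≈ 5.20 mm/h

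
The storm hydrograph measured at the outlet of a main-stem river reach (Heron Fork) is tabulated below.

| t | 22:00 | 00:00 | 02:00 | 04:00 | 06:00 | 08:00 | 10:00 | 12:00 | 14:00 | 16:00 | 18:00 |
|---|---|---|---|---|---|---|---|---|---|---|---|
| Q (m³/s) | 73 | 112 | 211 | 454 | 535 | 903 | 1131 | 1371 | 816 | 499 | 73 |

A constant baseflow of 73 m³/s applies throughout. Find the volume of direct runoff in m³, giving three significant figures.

V ≈ 3.87 × 10^7 m³

Direct-runoff ordinates (Q − Q_b): 0.0, 39.0, 138.0, 381.0, 462.0, 830.0, 1058.0, 1298.0, 743.0, 426.0, 0.0 m³/s.
ΣQ_DR = 5375 m³/s.
With Δt = 2 h = 7200 s, V = ΣQ_DR · Δt = 5375 × 7200 = 3.87 × 10^7 m³.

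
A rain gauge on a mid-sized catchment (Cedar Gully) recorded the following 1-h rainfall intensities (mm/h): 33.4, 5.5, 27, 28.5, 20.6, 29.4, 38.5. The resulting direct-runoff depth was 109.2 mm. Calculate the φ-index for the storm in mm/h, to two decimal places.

φ ≈ 11.37 mm/h

Only the 6 blocks with intensity above φ contribute runoff: 33.4, 27, 28.5, 20.6, 29.4, 38.5 mm/h.
Σ(I−φ)·Δt = d  ⇒  (33.4+27+28.5+20.6+29.4+38.5 − 6φ)·1 = 109.2
φ = (177.4 − 109.2/1) / 6 = 11.37 mm/h.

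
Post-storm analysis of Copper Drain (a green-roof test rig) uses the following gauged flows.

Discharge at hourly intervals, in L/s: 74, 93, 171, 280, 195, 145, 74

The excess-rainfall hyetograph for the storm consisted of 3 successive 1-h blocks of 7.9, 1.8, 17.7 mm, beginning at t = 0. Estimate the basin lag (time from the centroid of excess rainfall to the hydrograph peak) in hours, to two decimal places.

t_L ≈ 1.14 h

Centroid of excess rainfall: t_c = Σ P_i·t̄_i / ΣP_i = 1.8577 h (block centres at 0.5, 1.5, 2.5 h).
Hydrograph peak occurs at t = 3 h, so basin lag t_L = 3 − 1.8577 = 1.14 h.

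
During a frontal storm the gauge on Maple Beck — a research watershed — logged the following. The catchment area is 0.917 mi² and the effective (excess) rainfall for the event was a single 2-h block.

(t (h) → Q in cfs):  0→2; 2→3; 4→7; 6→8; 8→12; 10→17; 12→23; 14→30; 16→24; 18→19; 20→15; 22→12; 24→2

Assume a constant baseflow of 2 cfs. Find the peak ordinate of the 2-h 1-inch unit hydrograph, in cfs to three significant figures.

Direct runoff: 0.0, 1.0, 5.0, 6.0, 10.0, 15.0, 21.0, 28.0, 22.0, 17.0, 13.0, 10.0, 0.0 cfs; ΣQ_DR = 148.0 cfs, peak = 28.0 cfs.
Runoff depth d = ΣQ_DR·Δt / A = 148.0 × 7200 / (0.917 mi²) = 0.5002 in.
The 1-inch UH is the DRH scaled by (1 in)/d, so U_p = 28.0 × 1/0.5002 = 56.0 cfs.

U_p ≈ 56.0 cfs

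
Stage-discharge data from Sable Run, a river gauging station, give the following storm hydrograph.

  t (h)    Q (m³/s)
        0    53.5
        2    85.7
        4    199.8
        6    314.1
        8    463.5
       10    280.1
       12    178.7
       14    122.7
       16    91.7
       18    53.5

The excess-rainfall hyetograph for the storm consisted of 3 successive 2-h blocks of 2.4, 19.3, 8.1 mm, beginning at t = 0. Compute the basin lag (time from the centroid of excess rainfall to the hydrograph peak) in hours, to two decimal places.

Centroid of excess rainfall: t_c = Σ P_i·t̄_i / ΣP_i = 3.3826 h (block centres at 1, 3, 5 h).
Hydrograph peak occurs at t = 8 h, so basin lag t_L = 8 − 3.3826 = 4.62 h.

t_L ≈ 4.62 h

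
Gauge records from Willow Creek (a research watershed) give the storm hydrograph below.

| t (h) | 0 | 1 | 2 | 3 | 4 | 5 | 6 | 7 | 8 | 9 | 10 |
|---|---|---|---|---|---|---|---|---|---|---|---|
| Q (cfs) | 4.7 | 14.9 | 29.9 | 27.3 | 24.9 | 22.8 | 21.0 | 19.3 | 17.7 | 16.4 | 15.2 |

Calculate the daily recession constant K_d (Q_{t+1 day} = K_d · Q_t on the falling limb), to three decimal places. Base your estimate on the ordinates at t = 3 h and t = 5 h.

Between t = 3 h and t = 5 h the flow falls from 27.3 to 22.8 cfs over 2×1 h = 2 h.
Per-interval ratio K = (22.8/27.3)^(1/2) = 0.9139; K_d = K^(24/1) = 0.115.

K_d ≈ 0.115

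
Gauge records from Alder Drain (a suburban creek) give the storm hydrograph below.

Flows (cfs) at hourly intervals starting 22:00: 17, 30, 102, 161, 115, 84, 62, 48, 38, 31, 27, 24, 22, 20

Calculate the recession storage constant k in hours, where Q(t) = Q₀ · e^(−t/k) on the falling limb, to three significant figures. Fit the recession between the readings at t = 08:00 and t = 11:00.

On the falling limb, Q drops from 27 to 20 cfs between t = 08:00 and t = 11:00 (Δt = 3 h).
k = −Δt / ln(Q₂/Q₁) = −3 / ln(20/27) = 10.0 h.

k ≈ 10.0 h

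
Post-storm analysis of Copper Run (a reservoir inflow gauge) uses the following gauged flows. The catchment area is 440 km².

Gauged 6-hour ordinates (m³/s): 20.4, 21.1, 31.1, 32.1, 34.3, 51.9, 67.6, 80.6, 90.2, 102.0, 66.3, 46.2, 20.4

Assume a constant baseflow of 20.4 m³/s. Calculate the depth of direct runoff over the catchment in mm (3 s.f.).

d ≈ 19.6 mm

Direct runoff: 0.0, 0.7, 10.7, 11.7, 13.9, 31.5, 47.2, 60.2, 69.8, 81.6, 45.9, 25.8, 0.0 m³/s; ΣQ_DR = 399.0 m³/s.
V = ΣQ_DR · Δt = 399.0 × 21600 s = 8.618 × 10^6 m³.
Over A = 440 km², depth = V / A = 19.6 mm.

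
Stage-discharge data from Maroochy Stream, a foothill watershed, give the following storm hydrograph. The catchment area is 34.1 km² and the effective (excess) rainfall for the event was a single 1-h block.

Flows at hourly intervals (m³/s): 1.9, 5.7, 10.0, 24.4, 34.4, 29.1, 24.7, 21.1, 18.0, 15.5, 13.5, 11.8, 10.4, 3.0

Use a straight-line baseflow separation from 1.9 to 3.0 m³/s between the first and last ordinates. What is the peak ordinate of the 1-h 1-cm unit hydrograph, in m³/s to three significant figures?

Direct runoff: 0.00, 3.72, 7.93, 22.25, 32.16, 26.78, 22.29, 18.61, 15.42, 12.84, 10.75, 8.97, 7.48, 0.00 m³/s; ΣQ_DR = 189.2 m³/s, peak = 32.16 m³/s.
Runoff depth d = ΣQ_DR·Δt / A = 189.2 × 3600 / (34.1 km²) = 19.97 mm.
The 1-cm UH is the DRH scaled by (10 mm)/d, so U_p = 32.16 × 10/19.97 = 16.1 m³/s.

U_p ≈ 16.1 m³/s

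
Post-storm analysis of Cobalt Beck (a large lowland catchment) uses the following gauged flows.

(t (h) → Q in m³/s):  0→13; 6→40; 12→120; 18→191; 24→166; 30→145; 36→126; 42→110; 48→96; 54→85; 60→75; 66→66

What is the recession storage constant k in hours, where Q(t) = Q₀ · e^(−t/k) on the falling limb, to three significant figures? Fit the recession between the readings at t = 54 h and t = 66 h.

k ≈ 47.4 h

On the falling limb, Q drops from 85 to 66 m³/s between t = 54 h and t = 66 h (Δt = 12 h).
k = −Δt / ln(Q₂/Q₁) = −12 / ln(66/85) = 47.4 h.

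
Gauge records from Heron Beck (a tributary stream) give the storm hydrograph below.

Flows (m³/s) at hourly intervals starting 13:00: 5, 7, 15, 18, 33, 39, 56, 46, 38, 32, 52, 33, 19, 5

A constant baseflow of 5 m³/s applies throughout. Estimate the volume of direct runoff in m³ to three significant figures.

Direct-runoff ordinates (Q − Q_b): 0.0, 2.0, 10.0, 13.0, 28.0, 34.0, 51.0, 41.0, 33.0, 27.0, 47.0, 28.0, 14.0, 0.0 m³/s.
ΣQ_DR = 328.0 m³/s.
With Δt = 1 h = 3600 s, V = ΣQ_DR · Δt = 328.0 × 3600 = 1.18 × 10^6 m³.

V ≈ 1.18 × 10^6 m³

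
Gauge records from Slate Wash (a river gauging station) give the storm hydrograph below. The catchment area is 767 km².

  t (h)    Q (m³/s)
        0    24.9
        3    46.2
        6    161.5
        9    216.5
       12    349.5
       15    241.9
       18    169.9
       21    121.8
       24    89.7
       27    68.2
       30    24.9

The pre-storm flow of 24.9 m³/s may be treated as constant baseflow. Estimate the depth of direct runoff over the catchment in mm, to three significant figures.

Direct runoff: 0.0, 21.3, 136.6, 191.6, 324.6, 217.0, 145.0, 96.9, 64.8, 43.3, 0.0 m³/s; ΣQ_DR = 1241 m³/s.
V = ΣQ_DR · Δt = 1241 × 10800 s = 1.340 × 10^7 m³.
Over A = 767 km², depth = V / A = 17.5 mm.

d ≈ 17.5 mm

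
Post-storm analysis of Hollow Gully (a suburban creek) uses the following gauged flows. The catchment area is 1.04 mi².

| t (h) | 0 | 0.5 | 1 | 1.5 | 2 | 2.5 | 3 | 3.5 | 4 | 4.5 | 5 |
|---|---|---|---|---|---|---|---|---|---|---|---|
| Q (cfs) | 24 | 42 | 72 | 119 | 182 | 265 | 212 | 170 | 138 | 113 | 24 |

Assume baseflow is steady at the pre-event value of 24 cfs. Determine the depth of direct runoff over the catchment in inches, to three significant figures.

d ≈ 0.817 in

Direct runoff: 0.0, 18.0, 48.0, 95.0, 158.0, 241.0, 188.0, 146.0, 114.0, 89.0, 0.0 cfs; ΣQ_DR = 1097 cfs.
V = ΣQ_DR · Δt = 1097 × 1800 s = 1.975 × 10^6 ft³.
Over A = 1.04 mi², depth = V / A = 0.817 in.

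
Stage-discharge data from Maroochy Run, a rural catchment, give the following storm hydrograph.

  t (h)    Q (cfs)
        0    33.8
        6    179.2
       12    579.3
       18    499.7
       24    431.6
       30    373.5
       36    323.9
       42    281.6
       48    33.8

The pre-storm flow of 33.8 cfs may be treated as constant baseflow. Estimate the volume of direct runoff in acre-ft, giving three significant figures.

V ≈ 1210 acre-ft

Direct-runoff ordinates (Q − Q_b): 0.0, 145.4, 545.5, 465.9, 397.8, 339.7, 290.1, 247.8, 0.0 cfs.
ΣQ_DR = 2432 cfs.
With Δt = 6 h = 21600 s, V = ΣQ_DR · Δt = 2432 × 21600 = 5.25 × 10^7 ft³ = 1210 acre-ft.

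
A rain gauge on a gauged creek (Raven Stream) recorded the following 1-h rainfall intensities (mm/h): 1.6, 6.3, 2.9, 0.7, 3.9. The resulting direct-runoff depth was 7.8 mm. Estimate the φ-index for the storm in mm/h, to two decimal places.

Only the 3 blocks with intensity above φ contribute runoff: 6.3, 2.9, 3.9 mm/h.
Σ(I−φ)·Δt = d  ⇒  (6.3+2.9+3.9 − 3φ)·1 = 7.8
φ = (13.10 − 7.8/1) / 3 = 1.77 mm/h.

φ ≈ 1.77 mm/h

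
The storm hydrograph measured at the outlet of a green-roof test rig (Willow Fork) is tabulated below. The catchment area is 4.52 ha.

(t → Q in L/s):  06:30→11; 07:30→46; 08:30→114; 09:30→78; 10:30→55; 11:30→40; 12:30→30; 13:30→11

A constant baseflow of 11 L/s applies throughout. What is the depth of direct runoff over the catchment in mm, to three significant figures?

d ≈ 23.7 mm

Direct runoff: 0.0, 35.0, 103.0, 67.0, 44.0, 29.0, 19.0, 0.0 L/s; ΣQ_DR = 297.0 L/s.
V = ΣQ_DR · Δt = 297.0 × 3600 s = 1.069 × 10^6 L.
Over A = 4.52 ha, depth = V / A = 23.7 mm.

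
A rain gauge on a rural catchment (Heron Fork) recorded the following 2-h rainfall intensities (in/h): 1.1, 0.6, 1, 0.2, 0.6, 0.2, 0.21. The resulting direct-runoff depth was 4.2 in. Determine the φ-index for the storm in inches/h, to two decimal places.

Only the 4 blocks with intensity above φ contribute runoff: 1.1, 0.6, 1, 0.6 in/h.
Σ(I−φ)·Δt = d  ⇒  (1.1+0.6+1+0.6 − 4φ)·2 = 4.2
φ = (3.300 − 4.2/2) / 4 = 0.30 in/h.

φ ≈ 0.30 in/h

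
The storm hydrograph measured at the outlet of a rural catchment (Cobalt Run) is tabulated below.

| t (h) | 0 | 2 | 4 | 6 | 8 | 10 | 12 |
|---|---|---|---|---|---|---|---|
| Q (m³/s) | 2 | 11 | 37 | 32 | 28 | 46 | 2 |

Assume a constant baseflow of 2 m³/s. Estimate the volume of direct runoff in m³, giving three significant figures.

V ≈ 1.04 × 10^6 m³

Direct-runoff ordinates (Q − Q_b): 0.0, 9.0, 35.0, 30.0, 26.0, 44.0, 0.0 m³/s.
ΣQ_DR = 144.0 m³/s.
With Δt = 2 h = 7200 s, V = ΣQ_DR · Δt = 144.0 × 7200 = 1.04 × 10^6 m³.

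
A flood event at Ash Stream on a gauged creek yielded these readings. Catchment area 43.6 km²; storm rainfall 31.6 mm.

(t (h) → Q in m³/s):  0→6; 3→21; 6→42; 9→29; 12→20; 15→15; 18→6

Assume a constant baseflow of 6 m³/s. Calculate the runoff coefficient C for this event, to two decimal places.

ΣQ_DR = 97.00 m³/s; V = ΣQ_DR·Δt = 1.048 × 10^6 m³.
Runoff depth d = V / A = 24.03 mm.
C = d / P = 24.03 / 31.6 = 0.76.

C ≈ 0.76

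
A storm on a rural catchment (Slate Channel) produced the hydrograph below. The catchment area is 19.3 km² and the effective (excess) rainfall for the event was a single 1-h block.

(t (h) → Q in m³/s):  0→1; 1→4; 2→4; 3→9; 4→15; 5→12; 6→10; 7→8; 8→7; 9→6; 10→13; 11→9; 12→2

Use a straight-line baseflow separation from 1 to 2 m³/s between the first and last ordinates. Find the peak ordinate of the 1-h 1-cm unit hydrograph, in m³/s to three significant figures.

U_p ≈ 9.10 m³/s

Direct runoff: 0.00, 2.92, 2.83, 7.75, 13.67, 10.58, 8.50, 6.42, 5.33, 4.25, 11.17, 7.08, 0.00 m³/s; ΣQ_DR = 80.50 m³/s, peak = 13.67 m³/s.
Runoff depth d = ΣQ_DR·Δt / A = 80.50 × 3600 / (19.3 km²) = 15.02 mm.
The 1-cm UH is the DRH scaled by (10 mm)/d, so U_p = 13.67 × 10/15.02 = 9.10 m³/s.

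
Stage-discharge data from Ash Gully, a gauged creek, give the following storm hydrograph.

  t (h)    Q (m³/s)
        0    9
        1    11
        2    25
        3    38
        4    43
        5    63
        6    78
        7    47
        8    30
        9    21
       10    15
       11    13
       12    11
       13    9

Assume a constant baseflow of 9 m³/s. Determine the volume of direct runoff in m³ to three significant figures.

V ≈ 1.03 × 10^6 m³

Direct-runoff ordinates (Q − Q_b): 0.0, 2.0, 16.0, 29.0, 34.0, 54.0, 69.0, 38.0, 21.0, 12.0, 6.0, 4.0, 2.0, 0.0 m³/s.
ΣQ_DR = 287.0 m³/s.
With Δt = 1 h = 3600 s, V = ΣQ_DR · Δt = 287.0 × 3600 = 1.03 × 10^6 m³.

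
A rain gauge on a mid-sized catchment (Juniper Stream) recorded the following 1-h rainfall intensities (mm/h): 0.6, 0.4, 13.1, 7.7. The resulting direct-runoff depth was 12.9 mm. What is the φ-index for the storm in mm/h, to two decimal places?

φ ≈ 3.95 mm/h

Only the 2 blocks with intensity above φ contribute runoff: 13.1, 7.7 mm/h.
Σ(I−φ)·Δt = d  ⇒  (13.1+7.7 − 2φ)·1 = 12.9
φ = (20.80 − 12.9/1) / 2 = 3.95 mm/h.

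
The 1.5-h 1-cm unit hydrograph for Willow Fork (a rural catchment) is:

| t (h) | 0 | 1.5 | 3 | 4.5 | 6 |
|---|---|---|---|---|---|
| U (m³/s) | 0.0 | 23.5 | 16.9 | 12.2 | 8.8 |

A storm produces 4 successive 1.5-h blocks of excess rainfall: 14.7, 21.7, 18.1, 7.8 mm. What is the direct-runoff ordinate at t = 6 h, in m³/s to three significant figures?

By discrete convolution, Q_j = Σ (P_i / 10 mm) · U_{j−i}.
At t = 6 h (j=4): Q = (14.7/10)·8.8 + (21.7/10)·12.2 + (18.1/10)·16.9 + (7.8/10)·23.5 = 88.3 m³/s.

Q ≈ 88.3 m³/s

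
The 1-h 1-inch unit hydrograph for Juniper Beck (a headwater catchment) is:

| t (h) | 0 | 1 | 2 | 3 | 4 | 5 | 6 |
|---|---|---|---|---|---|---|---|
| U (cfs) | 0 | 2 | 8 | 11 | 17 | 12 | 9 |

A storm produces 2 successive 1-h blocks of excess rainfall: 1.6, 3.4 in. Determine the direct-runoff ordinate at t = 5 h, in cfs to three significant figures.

Q ≈ 77.0 cfs

By discrete convolution, Q_j = Σ (P_i / 1 in) · U_{j−i}.
At t = 5 h (j=5): Q = (1.6/1)·12 + (3.4/1)·17 = 77.0 cfs.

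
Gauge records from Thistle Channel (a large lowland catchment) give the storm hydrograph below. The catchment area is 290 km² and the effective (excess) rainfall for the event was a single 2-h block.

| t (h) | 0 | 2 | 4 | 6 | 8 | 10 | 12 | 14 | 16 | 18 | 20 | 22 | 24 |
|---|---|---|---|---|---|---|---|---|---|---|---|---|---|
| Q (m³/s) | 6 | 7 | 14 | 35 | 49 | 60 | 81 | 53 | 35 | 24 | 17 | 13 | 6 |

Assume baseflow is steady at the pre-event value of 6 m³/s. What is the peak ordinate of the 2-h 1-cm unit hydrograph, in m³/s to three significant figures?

U_p ≈ 93.8 m³/s

Direct runoff: 0.0, 1.0, 8.0, 29.0, 43.0, 54.0, 75.0, 47.0, 29.0, 18.0, 11.0, 7.0, 0.0 m³/s; ΣQ_DR = 322.0 m³/s, peak = 75.0 m³/s.
Runoff depth d = ΣQ_DR·Δt / A = 322.0 × 7200 / (290 km²) = 7.994 mm.
The 1-cm UH is the DRH scaled by (10 mm)/d, so U_p = 75.0 × 10/7.994 = 93.8 m³/s.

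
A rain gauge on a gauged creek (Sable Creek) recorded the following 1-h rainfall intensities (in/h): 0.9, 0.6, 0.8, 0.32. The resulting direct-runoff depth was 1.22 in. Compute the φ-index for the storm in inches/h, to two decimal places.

Only the 3 blocks with intensity above φ contribute runoff: 0.9, 0.6, 0.8 in/h.
Σ(I−φ)·Δt = d  ⇒  (0.9+0.6+0.8 − 3φ)·1 = 1.22
φ = (2.300 − 1.22/1) / 3 = 0.36 in/h.

φ ≈ 0.36 in/h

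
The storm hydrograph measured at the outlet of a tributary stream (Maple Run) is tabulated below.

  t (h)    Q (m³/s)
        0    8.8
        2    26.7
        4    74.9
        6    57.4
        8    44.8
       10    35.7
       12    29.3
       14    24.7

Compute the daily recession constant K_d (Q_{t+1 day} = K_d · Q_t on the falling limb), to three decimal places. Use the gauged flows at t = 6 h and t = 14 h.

K_d ≈ 0.080

Between t = 6 h and t = 14 h the flow falls from 57.4 to 24.7 m³/s over 4×2 h = 8 h.
Per-interval ratio K = (24.7/57.4)^(1/4) = 0.8099; K_d = K^(24/2) = 0.080.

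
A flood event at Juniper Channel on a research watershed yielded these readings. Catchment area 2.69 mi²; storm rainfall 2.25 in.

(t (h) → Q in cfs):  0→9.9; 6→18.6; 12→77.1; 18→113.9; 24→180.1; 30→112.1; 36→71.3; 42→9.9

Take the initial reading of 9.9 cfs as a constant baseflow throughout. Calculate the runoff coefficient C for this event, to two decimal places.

ΣQ_DR = 513.7 cfs; V = ΣQ_DR·Δt = 1.110 × 10^7 ft³.
Runoff depth d = V / A = 1.776 in.
C = d / P = 1.776 / 2.25 = 0.79.

C ≈ 0.79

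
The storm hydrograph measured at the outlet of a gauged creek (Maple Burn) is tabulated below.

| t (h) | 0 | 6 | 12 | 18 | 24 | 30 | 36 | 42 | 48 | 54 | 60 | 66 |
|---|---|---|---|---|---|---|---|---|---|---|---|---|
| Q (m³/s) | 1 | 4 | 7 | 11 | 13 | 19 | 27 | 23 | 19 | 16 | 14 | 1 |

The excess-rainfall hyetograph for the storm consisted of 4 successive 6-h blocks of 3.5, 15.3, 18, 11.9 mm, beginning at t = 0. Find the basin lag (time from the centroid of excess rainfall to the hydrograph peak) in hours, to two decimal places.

Centroid of excess rainfall: t_c = Σ P_i·t̄_i / ΣP_i = 13.7187 h (block centres at 3, 9, 15, 21 h).
Hydrograph peak occurs at t = 36 h, so basin lag t_L = 36 − 13.7187 = 22.28 h.

t_L ≈ 22.28 h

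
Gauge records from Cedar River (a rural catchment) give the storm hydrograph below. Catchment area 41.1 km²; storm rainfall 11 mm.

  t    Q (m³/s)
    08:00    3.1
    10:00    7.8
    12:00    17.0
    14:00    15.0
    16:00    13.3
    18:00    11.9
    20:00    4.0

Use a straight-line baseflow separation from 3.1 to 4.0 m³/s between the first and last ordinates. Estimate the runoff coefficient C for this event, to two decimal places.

C ≈ 0.75

ΣQ_DR = 47.25 m³/s; V = ΣQ_DR·Δt = 3.402 × 10^5 m³.
Runoff depth d = V / A = 8.277 mm.
C = d / P = 8.277 / 11 = 0.75.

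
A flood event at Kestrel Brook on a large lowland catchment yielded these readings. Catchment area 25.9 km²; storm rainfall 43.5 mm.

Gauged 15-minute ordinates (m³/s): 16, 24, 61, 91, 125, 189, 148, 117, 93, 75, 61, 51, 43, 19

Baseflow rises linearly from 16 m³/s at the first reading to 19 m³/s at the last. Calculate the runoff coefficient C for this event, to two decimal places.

ΣQ_DR = 868.0 m³/s; V = ΣQ_DR·Δt = 7.812 × 10^5 m³.
Runoff depth d = V / A = 30.16 mm.
C = d / P = 30.16 / 43.5 = 0.69.

C ≈ 0.69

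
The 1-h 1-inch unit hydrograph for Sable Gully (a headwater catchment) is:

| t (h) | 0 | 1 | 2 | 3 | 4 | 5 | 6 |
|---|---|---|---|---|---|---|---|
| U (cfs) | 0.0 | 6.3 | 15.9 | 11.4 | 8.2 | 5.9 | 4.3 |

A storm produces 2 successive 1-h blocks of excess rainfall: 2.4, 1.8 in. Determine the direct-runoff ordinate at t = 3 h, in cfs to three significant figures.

Q ≈ 56.0 cfs

By discrete convolution, Q_j = Σ (P_i / 1 in) · U_{j−i}.
At t = 3 h (j=3): Q = (2.4/1)·11.4 + (1.8/1)·15.9 = 56.0 cfs.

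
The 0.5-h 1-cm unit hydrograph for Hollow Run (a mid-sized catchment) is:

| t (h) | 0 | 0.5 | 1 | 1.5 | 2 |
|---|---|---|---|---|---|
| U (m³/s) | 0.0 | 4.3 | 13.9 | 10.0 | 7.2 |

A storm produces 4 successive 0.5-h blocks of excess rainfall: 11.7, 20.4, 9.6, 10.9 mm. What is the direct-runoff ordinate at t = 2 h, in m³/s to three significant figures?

Q ≈ 46.9 m³/s

By discrete convolution, Q_j = Σ (P_i / 10 mm) · U_{j−i}.
At t = 2 h (j=4): Q = (11.7/10)·7.2 + (20.4/10)·10.0 + (9.6/10)·13.9 + (10.9/10)·4.3 = 46.9 m³/s.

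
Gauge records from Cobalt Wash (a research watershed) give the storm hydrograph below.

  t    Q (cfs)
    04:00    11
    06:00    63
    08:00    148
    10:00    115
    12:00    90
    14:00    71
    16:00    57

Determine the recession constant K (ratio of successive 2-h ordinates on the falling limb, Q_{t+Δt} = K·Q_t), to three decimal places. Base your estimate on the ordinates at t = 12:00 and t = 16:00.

Using the recession-limb readings at t = 12:00 and t = 16:00: Q falls from 90 to 57 cfs over 2 intervals.
K = (Q₂/Q₁)^(1/2) = (57/90)^(1/2) = 0.796.

K ≈ 0.796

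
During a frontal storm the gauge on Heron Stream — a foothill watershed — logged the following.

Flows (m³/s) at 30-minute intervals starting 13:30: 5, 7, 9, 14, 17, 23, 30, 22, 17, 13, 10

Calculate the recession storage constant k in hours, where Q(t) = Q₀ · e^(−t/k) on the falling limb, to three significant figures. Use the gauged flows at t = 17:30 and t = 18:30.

k ≈ 1.88 h

On the falling limb, Q drops from 17 to 10 m³/s between t = 17:30 and t = 18:30 (Δt = 1 h).
k = −Δt / ln(Q₂/Q₁) = −1 / ln(10/17) = 1.88 h.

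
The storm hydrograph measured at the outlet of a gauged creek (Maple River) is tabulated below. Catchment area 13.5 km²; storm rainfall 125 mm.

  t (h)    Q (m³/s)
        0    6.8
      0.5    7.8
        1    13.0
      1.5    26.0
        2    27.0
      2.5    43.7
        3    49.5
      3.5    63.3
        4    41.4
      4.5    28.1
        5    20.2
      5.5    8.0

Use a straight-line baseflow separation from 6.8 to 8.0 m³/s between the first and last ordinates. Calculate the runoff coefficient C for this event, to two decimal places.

C ≈ 0.26

ΣQ_DR = 246.0 m³/s; V = ΣQ_DR·Δt = 4.428 × 10^5 m³.
Runoff depth d = V / A = 32.80 mm.
C = d / P = 32.80 / 125 = 0.26.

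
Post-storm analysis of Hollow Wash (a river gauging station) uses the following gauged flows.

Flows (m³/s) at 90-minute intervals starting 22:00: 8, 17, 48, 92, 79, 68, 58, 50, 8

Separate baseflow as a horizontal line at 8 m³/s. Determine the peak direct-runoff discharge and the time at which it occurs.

Subtracting baseflow gives direct-runoff ordinates: 0.0, 9.0, 40.0, 84.0, 71.0, 60.0, 50.0, 42.0, 0.0 m³/s.
The maximum is 84.0 m³/s, occurring at the reading for t = 02:30.

Q_p = 84.0 m³/s at t = 02:30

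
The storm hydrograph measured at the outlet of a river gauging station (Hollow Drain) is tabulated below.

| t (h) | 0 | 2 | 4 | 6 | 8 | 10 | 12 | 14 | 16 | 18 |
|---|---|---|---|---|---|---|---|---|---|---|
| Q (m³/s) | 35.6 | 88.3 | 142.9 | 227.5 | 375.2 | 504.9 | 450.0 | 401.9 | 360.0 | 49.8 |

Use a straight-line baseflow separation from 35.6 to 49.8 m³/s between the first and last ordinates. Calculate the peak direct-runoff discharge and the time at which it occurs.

Q_p = 461.41 m³/s at t = 10 h

Subtracting baseflow gives direct-runoff ordinates: 0.00, 51.12, 104.14, 187.17, 333.29, 461.41, 404.93, 355.26, 311.78, 0.00 m³/s.
The maximum is 461.41 m³/s, occurring at the reading for t = 10 h.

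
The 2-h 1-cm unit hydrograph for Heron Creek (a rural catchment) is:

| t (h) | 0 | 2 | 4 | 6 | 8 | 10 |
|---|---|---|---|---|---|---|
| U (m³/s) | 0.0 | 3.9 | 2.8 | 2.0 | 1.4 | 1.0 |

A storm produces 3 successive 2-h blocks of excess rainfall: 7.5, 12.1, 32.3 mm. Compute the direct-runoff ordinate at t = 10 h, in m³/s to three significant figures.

Q ≈ 8.90 m³/s

By discrete convolution, Q_j = Σ (P_i / 10 mm) · U_{j−i}.
At t = 10 h (j=5): Q = (7.5/10)·1.0 + (12.1/10)·1.4 + (32.3/10)·2.0 = 8.90 m³/s.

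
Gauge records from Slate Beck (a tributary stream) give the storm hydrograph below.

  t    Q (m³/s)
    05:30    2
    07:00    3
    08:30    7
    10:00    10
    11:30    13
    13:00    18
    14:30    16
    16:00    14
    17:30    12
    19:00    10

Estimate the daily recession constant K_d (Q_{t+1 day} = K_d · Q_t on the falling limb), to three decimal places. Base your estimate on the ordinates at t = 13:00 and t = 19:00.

K_d ≈ 0.095

Between t = 13:00 and t = 19:00 the flow falls from 18 to 10 m³/s over 4×1.5 h = 6 h.
Per-interval ratio K = (10/18)^(1/4) = 0.8633; K_d = K^(24/1.5) = 0.095.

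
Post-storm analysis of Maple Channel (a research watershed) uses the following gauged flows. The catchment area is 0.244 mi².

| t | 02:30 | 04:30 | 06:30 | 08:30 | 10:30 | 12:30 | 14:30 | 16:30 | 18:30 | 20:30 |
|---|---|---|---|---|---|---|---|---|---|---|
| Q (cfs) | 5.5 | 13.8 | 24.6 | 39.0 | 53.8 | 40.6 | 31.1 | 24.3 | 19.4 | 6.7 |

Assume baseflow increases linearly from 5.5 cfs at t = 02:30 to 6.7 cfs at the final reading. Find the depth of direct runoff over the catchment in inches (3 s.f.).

Direct runoff: 0.00, 8.17, 18.83, 33.10, 47.77, 34.43, 24.80, 17.87, 12.83, 0.00 cfs; ΣQ_DR = 197.8 cfs.
V = ΣQ_DR · Δt = 197.8 × 7200 s = 1.424 × 10^6 ft³.
Over A = 0.244 mi², depth = V / A = 2.51 in.

d ≈ 2.51 in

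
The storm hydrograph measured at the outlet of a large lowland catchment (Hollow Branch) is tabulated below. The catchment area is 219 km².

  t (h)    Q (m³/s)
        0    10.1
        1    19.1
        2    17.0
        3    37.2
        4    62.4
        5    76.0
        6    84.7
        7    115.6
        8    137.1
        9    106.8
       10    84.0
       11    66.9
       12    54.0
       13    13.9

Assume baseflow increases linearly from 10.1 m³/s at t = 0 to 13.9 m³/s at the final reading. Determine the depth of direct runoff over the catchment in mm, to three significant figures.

d ≈ 11.8 mm

Direct runoff: 0.00, 8.71, 6.32, 26.22, 51.13, 64.44, 72.85, 103.45, 124.66, 94.07, 70.98, 53.58, 40.39, 0.00 m³/s; ΣQ_DR = 716.8 m³/s.
V = ΣQ_DR · Δt = 716.8 × 3600 s = 2.580 × 10^6 m³.
Over A = 219 km², depth = V / A = 11.8 mm.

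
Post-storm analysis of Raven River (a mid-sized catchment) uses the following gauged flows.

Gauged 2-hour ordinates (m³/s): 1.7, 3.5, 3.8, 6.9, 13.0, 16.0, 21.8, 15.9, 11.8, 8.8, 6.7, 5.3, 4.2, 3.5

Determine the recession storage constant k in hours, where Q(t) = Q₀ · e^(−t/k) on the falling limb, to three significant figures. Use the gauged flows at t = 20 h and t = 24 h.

On the falling limb, Q drops from 6.7 to 4.2 m³/s between t = 20 h and t = 24 h (Δt = 4 h).
k = −Δt / ln(Q₂/Q₁) = −4 / ln(4.2/6.7) = 8.56 h.

k ≈ 8.56 h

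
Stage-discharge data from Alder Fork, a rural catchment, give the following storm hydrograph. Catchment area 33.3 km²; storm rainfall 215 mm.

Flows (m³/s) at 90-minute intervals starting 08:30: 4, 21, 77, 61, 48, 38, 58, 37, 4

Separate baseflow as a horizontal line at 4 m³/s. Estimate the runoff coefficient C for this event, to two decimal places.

ΣQ_DR = 312.0 m³/s; V = ΣQ_DR·Δt = 1.685 × 10^6 m³.
Runoff depth d = V / A = 50.59 mm.
C = d / P = 50.59 / 215 = 0.24.

C ≈ 0.24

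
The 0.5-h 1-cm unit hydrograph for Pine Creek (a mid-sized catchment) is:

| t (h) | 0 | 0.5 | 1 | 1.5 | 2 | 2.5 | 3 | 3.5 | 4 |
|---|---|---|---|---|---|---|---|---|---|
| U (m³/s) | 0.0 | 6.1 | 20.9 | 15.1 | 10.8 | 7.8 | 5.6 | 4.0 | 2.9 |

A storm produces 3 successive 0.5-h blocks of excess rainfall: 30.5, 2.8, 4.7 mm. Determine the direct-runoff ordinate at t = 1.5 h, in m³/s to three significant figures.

Q ≈ 54.8 m³/s

By discrete convolution, Q_j = Σ (P_i / 10 mm) · U_{j−i}.
At t = 1.5 h (j=3): Q = (30.5/10)·15.1 + (2.8/10)·20.9 + (4.7/10)·6.1 = 54.8 m³/s.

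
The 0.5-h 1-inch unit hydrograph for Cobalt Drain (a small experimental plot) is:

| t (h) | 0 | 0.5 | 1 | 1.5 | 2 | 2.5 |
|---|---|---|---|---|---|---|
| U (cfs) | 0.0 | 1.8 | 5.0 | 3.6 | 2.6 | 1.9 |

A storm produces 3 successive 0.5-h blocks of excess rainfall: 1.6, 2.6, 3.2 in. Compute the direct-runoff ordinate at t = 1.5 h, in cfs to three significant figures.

By discrete convolution, Q_j = Σ (P_i / 1 in) · U_{j−i}.
At t = 1.5 h (j=3): Q = (1.6/1)·3.6 + (2.6/1)·5.0 + (3.2/1)·1.8 = 24.5 cfs.

Q ≈ 24.5 cfs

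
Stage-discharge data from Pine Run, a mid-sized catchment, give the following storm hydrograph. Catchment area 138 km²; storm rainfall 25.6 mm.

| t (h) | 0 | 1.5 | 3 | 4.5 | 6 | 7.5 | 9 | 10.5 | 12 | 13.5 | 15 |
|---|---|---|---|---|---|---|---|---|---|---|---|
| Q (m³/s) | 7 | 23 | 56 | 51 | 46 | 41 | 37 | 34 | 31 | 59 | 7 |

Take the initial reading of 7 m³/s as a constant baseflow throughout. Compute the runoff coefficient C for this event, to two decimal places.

ΣQ_DR = 315.0 m³/s; V = ΣQ_DR·Δt = 1.701 × 10^6 m³.
Runoff depth d = V / A = 12.33 mm.
C = d / P = 12.33 / 25.6 = 0.48.

C ≈ 0.48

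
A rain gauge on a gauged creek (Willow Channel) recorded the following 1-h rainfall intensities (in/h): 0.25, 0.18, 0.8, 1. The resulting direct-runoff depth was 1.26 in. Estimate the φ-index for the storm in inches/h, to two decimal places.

Only the 2 blocks with intensity above φ contribute runoff: 0.8, 1 in/h.
Σ(I−φ)·Δt = d  ⇒  (0.8+1 − 2φ)·1 = 1.26
φ = (1.800 − 1.26/1) / 2 = 0.27 in/h.

φ ≈ 0.27 in/h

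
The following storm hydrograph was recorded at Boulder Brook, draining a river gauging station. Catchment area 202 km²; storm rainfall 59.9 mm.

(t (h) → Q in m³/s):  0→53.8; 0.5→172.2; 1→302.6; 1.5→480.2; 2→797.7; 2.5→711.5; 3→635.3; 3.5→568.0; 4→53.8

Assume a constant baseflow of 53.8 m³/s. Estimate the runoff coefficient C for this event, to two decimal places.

ΣQ_DR = 3291 m³/s; V = ΣQ_DR·Δt = 5.924 × 10^6 m³.
Runoff depth d = V / A = 29.32 mm.
C = d / P = 29.32 / 59.9 = 0.49.

C ≈ 0.49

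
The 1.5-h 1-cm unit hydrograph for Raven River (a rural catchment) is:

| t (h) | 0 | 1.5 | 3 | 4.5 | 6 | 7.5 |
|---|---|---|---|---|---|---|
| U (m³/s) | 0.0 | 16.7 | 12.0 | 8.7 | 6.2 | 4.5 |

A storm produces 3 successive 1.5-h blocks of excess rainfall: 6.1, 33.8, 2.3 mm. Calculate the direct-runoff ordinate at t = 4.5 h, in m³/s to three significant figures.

By discrete convolution, Q_j = Σ (P_i / 10 mm) · U_{j−i}.
At t = 4.5 h (j=3): Q = (6.1/10)·8.7 + (33.8/10)·12.0 + (2.3/10)·16.7 = 49.7 m³/s.

Q ≈ 49.7 m³/s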